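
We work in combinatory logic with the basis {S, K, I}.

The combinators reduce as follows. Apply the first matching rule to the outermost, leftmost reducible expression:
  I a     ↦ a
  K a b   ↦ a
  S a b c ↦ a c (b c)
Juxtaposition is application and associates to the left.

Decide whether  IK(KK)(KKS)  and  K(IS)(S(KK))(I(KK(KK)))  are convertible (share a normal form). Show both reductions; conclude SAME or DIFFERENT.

Answer: DIFFERENT — A ⇓ KK, B ⇓ SK

Derivation:
Term A:
  start: IK(KK)(KKS)
  [1] K(KK)(KKS)
  [2] KK

Term B:
  start: K(IS)(S(KK))(I(KK(KK)))
  [1] IS(I(KK(KK)))
  [2] S(I(KK(KK)))
  [3] S(KK(KK))
  [4] SK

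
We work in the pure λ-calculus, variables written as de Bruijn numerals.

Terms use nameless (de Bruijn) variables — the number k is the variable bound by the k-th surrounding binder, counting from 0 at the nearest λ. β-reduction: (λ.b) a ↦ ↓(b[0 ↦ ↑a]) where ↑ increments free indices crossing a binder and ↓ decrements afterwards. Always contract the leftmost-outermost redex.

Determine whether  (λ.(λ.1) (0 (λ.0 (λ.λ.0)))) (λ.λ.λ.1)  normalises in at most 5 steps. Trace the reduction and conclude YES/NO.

Answer: YES — reaches normal form λ.λ.λ.1 in 2 ≤ 5 steps

Working:
  start: (λ.(λ.1) (0 (λ.0 (λ.λ.0)))) (λ.λ.λ.1)
  step 1: (λ.λ.λ.λ.1) ((λ.λ.λ.1) (λ.0 (λ.λ.0)))
  step 2: λ.λ.λ.1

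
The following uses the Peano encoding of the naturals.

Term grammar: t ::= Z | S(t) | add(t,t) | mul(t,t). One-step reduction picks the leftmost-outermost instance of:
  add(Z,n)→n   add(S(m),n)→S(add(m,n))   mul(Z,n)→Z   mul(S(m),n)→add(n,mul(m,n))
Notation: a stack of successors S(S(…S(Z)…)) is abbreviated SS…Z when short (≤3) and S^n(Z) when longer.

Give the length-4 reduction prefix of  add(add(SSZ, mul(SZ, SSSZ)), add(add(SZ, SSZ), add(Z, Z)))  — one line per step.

  start: add(add(SSZ, mul(SZ, SSSZ)), add(add(SZ, SSZ), add(Z, Z)))
  step 1: add(S(add(SZ, mul(SZ, SSSZ))), add(add(SZ, SSZ), add(Z, Z)))
  step 2: S(add(add(SZ, mul(SZ, SSSZ)), add(add(SZ, SSZ), add(Z, Z))))
  step 3: S(add(S(add(Z, mul(SZ, SSSZ))), add(add(SZ, SSZ), add(Z, Z))))
  step 4: S(S(add(add(Z, mul(SZ, SSSZ)), add(add(SZ, SSZ), add(Z, Z)))))

Answer: after 4 steps: S(S(add(add(Z, mul(SZ, SSSZ)), add(add(SZ, SSZ), add(Z, Z)))))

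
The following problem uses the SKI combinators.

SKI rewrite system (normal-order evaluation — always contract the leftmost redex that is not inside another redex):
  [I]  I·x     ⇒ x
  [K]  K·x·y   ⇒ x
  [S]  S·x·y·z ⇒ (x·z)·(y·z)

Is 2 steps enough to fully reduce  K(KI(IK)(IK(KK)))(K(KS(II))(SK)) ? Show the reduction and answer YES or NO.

Answer: NO — after 2 steps the term is I(IK(KK)), not yet normal

Derivation:
  start: K(KI(IK)(IK(KK)))(K(KS(II))(SK))
  [1] KI(IK)(IK(KK))
  [2] I(IK(KK))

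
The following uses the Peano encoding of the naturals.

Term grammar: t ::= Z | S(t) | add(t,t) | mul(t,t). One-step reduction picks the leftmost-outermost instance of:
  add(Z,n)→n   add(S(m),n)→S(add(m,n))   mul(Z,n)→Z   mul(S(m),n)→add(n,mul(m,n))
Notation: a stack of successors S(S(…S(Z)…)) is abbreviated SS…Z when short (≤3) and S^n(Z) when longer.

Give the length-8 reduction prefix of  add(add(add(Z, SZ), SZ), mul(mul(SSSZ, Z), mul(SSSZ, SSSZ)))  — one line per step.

Answer: after 8 steps: S(S(mul(mul(SSZ, Z), mul(SSSZ, SSSZ))))

Reduction:
  start: add(add(add(Z, SZ), SZ), mul(mul(SSSZ, Z), mul(SSSZ, SSSZ)))
  step 1: add(add(SZ, SZ), mul(mul(SSSZ, Z), mul(SSSZ, SSSZ)))
  step 2: add(S(add(Z, SZ)), mul(mul(SSSZ, Z), mul(SSSZ, SSSZ)))
  step 3: S(add(add(Z, SZ), mul(mul(SSSZ, Z), mul(SSSZ, SSSZ))))
  step 4: S(add(SZ, mul(mul(SSSZ, Z), mul(SSSZ, SSSZ))))
  step 5: S(S(add(Z, mul(mul(SSSZ, Z), mul(SSSZ, SSSZ)))))
  step 6: S(S(mul(mul(SSSZ, Z), mul(SSSZ, SSSZ))))
  step 7: S(S(mul(add(Z, mul(SSZ, Z)), mul(SSSZ, SSSZ))))
  step 8: S(S(mul(mul(SSZ, Z), mul(SSSZ, SSSZ))))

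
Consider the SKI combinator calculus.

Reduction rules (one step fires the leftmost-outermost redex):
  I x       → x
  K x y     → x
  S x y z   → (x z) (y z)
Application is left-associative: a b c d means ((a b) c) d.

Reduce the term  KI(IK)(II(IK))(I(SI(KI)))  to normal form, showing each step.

  start: KI(IK)(II(IK))(I(SI(KI)))
  →1  I(II(IK))(I(SI(KI)))
  →2  II(IK)(I(SI(KI)))
  →3  I(IK)(I(SI(KI)))
  →4  IK(I(SI(KI)))
  →5  K(I(SI(KI)))
  →6  K(SI(KI))

Answer: normal form = K(SI(KI))  (in 6 steps)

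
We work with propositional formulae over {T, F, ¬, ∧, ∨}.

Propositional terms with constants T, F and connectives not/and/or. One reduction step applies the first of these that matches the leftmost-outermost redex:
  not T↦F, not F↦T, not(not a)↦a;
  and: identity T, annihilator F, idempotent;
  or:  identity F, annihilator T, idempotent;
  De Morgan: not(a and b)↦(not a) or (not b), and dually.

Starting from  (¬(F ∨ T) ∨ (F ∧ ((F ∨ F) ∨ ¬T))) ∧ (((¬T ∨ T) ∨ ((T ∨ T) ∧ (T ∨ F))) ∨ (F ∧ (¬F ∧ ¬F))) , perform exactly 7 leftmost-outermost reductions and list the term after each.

  start: (¬(F ∨ T) ∨ (F ∧ ((F ∨ F) ∨ ¬T))) ∧ (((¬T ∨ T) ∨ ((T ∨ T) ∧ (T ∨ F))) ∨ (F ∧ (¬F ∧ ¬F)))
  [1] ((¬F ∧ ¬T) ∨ (F ∧ ((F ∨ F) ∨ ¬T))) ∧ (((¬T ∨ T) ∨ ((T ∨ T) ∧ (T ∨ F))) ∨ (F ∧ (¬F ∧ ¬F)))
  [2] ((T ∧ ¬T) ∨ (F ∧ ((F ∨ F) ∨ ¬T))) ∧ (((¬T ∨ T) ∨ ((T ∨ T) ∧ (T ∨ F))) ∨ (F ∧ (¬F ∧ ¬F)))
  [3] (¬T ∨ (F ∧ ((F ∨ F) ∨ ¬T))) ∧ (((¬T ∨ T) ∨ ((T ∨ T) ∧ (T ∨ F))) ∨ (F ∧ (¬F ∧ ¬F)))
  [4] (F ∨ (F ∧ ((F ∨ F) ∨ ¬T))) ∧ (((¬T ∨ T) ∨ ((T ∨ T) ∧ (T ∨ F))) ∨ (F ∧ (¬F ∧ ¬F)))
  [5] (F ∧ ((F ∨ F) ∨ ¬T)) ∧ (((¬T ∨ T) ∨ ((T ∨ T) ∧ (T ∨ F))) ∨ (F ∧ (¬F ∧ ¬F)))
  [6] F ∧ (((¬T ∨ T) ∨ ((T ∨ T) ∧ (T ∨ F))) ∨ (F ∧ (¬F ∧ ¬F)))
  [7] F

Answer: after 7 steps: F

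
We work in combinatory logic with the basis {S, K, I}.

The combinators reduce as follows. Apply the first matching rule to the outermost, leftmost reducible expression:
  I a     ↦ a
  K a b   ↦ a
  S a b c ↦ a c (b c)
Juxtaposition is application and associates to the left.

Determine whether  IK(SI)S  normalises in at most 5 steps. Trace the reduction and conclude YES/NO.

  start: IK(SI)S
  [1] K(SI)S
  [2] SI

Answer: YES — reaches normal form SI in 2 ≤ 5 steps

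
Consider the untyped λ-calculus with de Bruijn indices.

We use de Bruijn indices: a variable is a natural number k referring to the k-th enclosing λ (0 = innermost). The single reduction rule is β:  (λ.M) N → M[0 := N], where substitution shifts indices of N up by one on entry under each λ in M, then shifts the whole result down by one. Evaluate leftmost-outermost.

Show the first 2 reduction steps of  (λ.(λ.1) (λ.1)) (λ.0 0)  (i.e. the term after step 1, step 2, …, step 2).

  start: (λ.(λ.1) (λ.1)) (λ.0 0)
  →1  (λ.λ.0 0) (λ.λ.0 0)
  →2  λ.0 0

Answer: after 2 steps: λ.0 0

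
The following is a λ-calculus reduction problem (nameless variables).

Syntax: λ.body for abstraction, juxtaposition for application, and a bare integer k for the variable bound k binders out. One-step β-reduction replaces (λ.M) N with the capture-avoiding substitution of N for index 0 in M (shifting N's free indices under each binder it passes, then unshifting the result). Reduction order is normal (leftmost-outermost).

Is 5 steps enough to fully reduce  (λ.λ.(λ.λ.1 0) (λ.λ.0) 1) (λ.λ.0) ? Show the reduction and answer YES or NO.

Answer: YES — reaches normal form λ.λ.0 in 4 ≤ 5 steps

Derivation:
  start: (λ.λ.(λ.λ.1 0) (λ.λ.0) 1) (λ.λ.0)
  →1  λ.(λ.λ.1 0) (λ.λ.0) (λ.λ.0)
  →2  λ.(λ.(λ.λ.0) 0) (λ.λ.0)
  →3  λ.(λ.λ.0) (λ.λ.0)
  →4  λ.λ.0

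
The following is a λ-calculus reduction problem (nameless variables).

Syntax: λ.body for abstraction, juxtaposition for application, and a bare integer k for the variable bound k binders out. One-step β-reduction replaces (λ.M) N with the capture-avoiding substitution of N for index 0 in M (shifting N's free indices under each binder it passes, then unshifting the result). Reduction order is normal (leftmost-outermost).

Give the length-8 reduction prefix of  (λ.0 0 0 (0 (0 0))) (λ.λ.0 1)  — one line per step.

Answer: after 8 steps: λ.0 ((λ.λ.0 1) (λ.λ.0 1))

Reduction:
  start: (λ.0 0 0 (0 (0 0))) (λ.λ.0 1)
  [1] (λ.λ.0 1) (λ.λ.0 1) (λ.λ.0 1) ((λ.λ.0 1) ((λ.λ.0 1) (λ.λ.0 1)))
  [2] (λ.0 (λ.λ.0 1)) (λ.λ.0 1) ((λ.λ.0 1) ((λ.λ.0 1) (λ.λ.0 1)))
  [3] (λ.λ.0 1) (λ.λ.0 1) ((λ.λ.0 1) ((λ.λ.0 1) (λ.λ.0 1)))
  [4] (λ.0 (λ.λ.0 1)) ((λ.λ.0 1) ((λ.λ.0 1) (λ.λ.0 1)))
  [5] (λ.λ.0 1) ((λ.λ.0 1) (λ.λ.0 1)) (λ.λ.0 1)
  [6] (λ.0 ((λ.λ.0 1) (λ.λ.0 1))) (λ.λ.0 1)
  [7] (λ.λ.0 1) ((λ.λ.0 1) (λ.λ.0 1))
  [8] λ.0 ((λ.λ.0 1) (λ.λ.0 1))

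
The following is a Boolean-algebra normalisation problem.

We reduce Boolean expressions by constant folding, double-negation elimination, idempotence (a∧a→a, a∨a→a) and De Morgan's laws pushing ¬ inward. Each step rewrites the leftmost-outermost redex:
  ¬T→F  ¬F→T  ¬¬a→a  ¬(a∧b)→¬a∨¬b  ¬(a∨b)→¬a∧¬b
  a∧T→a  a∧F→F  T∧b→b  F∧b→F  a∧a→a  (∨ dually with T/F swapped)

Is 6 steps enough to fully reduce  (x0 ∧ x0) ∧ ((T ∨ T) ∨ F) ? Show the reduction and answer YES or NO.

  start: (x0 ∧ x0) ∧ ((T ∨ T) ∨ F)
  step 1: x0 ∧ ((T ∨ T) ∨ F)
  step 2: x0 ∧ (T ∨ T)
  step 3: x0 ∧ T
  step 4: x0

Answer: YES — reaches normal form x0 in 4 ≤ 6 steps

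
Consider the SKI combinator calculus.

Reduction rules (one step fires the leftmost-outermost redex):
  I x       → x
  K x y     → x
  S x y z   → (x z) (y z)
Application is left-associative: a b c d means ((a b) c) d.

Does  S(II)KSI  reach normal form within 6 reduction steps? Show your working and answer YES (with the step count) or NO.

  start: S(II)KSI
  →1  IIS(KS)I
  →2  IS(KS)I
  →3  S(KS)I

Answer: YES — reaches normal form S(KS)I in 3 ≤ 6 steps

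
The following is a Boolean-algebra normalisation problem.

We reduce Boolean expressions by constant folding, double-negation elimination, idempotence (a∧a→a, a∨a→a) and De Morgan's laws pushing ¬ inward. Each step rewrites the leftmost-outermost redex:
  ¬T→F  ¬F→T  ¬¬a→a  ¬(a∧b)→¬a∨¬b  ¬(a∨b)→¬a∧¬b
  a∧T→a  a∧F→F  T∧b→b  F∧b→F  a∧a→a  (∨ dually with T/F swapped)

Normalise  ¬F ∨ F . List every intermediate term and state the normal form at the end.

  start: ¬F ∨ F
  step 1: ¬F
  step 2: T

Answer: normal form = T  (in 2 steps)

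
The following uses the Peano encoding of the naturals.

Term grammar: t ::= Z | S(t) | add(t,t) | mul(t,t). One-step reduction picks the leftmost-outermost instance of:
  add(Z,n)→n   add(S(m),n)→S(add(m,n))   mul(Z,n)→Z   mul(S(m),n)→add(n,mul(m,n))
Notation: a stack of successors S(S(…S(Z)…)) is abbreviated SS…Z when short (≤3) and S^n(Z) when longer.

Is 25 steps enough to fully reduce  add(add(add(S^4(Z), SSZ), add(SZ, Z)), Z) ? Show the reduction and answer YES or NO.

Answer: YES — reaches normal form S^7(Z) in 22 ≤ 25 steps

Working:
  start: add(add(add(S^4(Z), SSZ), add(SZ, Z)), Z)
  step 1: add(add(S(add(SSSZ, SSZ)), add(SZ, Z)), Z)
  step 2: add(S(add(add(SSSZ, SSZ), add(SZ, Z))), Z)
  step 3: S(add(add(add(SSSZ, SSZ), add(SZ, Z)), Z))
  step 4: S(add(add(S(add(SSZ, SSZ)), add(SZ, Z)), Z))
  step 5: S(add(S(add(add(SSZ, SSZ), add(SZ, Z))), Z))
  step 6: S(S(add(add(add(SSZ, SSZ), add(SZ, Z)), Z)))
  step 7: S(S(add(add(S(add(SZ, SSZ)), add(SZ, Z)), Z)))
  step 8: S(S(add(S(add(add(SZ, SSZ), add(SZ, Z))), Z)))
  step 9: S(S(S(add(add(add(SZ, SSZ), add(SZ, Z)), Z))))
  step 10: S(S(S(add(add(S(add(Z, SSZ)), add(SZ, Z)), Z))))
  step 11: S(S(S(add(S(add(add(Z, SSZ), add(SZ, Z))), Z))))
  step 12: S(S(S(S(add(add(add(Z, SSZ), add(SZ, Z)), Z)))))
  step 13: S(S(S(S(add(add(SSZ, add(SZ, Z)), Z)))))
  step 14: S(S(S(S(add(S(add(SZ, add(SZ, Z))), Z)))))
  step 15: S(S(S(S(S(add(add(SZ, add(SZ, Z)), Z))))))
  step 16: S(S(S(S(S(add(S(add(Z, add(SZ, Z))), Z))))))
  step 17: S(S(S(S(S(S(add(add(Z, add(SZ, Z)), Z)))))))
  step 18: S(S(S(S(S(S(add(add(SZ, Z), Z)))))))
  step 19: S(S(S(S(S(S(add(S(add(Z, Z)), Z)))))))
  step 20: S(S(S(S(S(S(S(add(add(Z, Z), Z))))))))
  step 21: S(S(S(S(S(S(S(add(Z, Z))))))))
  step 22: S^7(Z)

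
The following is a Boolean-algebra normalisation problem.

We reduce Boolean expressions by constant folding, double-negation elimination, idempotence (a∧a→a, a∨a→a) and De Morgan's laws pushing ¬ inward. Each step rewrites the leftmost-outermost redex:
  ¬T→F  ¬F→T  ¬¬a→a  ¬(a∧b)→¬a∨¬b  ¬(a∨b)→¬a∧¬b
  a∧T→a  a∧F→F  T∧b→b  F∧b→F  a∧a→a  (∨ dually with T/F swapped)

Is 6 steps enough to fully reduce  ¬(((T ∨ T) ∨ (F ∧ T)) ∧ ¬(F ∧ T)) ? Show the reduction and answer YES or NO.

  start: ¬(((T ∨ T) ∨ (F ∧ T)) ∧ ¬(F ∧ T))
  →1  ¬((T ∨ T) ∨ (F ∧ T)) ∨ ¬¬(F ∧ T)
  →2  (¬(T ∨ T) ∧ ¬(F ∧ T)) ∨ ¬¬(F ∧ T)
  →3  ((¬T ∧ ¬T) ∧ ¬(F ∧ T)) ∨ ¬¬(F ∧ T)
  →4  (¬T ∧ ¬(F ∧ T)) ∨ ¬¬(F ∧ T)
  →5  (F ∧ ¬(F ∧ T)) ∨ ¬¬(F ∧ T)
  →6  F ∨ ¬¬(F ∧ T)

Answer: NO — after 6 steps the term is F ∨ ¬¬(F ∧ T), not yet normal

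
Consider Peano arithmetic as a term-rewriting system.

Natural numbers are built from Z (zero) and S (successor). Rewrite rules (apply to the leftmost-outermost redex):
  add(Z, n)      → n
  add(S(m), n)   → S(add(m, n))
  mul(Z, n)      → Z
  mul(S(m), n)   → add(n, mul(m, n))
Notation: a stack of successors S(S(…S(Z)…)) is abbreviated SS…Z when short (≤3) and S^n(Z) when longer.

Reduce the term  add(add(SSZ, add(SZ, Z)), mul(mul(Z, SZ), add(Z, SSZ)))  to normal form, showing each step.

Answer: normal form = SSSZ  (in 11 steps)

Working:
  start: add(add(SSZ, add(SZ, Z)), mul(mul(Z, SZ), add(Z, SSZ)))
  [1] add(S(add(SZ, add(SZ, Z))), mul(mul(Z, SZ), add(Z, SSZ)))
  [2] S(add(add(SZ, add(SZ, Z)), mul(mul(Z, SZ), add(Z, SSZ))))
  [3] S(add(S(add(Z, add(SZ, Z))), mul(mul(Z, SZ), add(Z, SSZ))))
  [4] S(S(add(add(Z, add(SZ, Z)), mul(mul(Z, SZ), add(Z, SSZ)))))
  [5] S(S(add(add(SZ, Z), mul(mul(Z, SZ), add(Z, SSZ)))))
  [6] S(S(add(S(add(Z, Z)), mul(mul(Z, SZ), add(Z, SSZ)))))
  [7] S(S(S(add(add(Z, Z), mul(mul(Z, SZ), add(Z, SSZ))))))
  [8] S(S(S(add(Z, mul(mul(Z, SZ), add(Z, SSZ))))))
  [9] S(S(S(mul(mul(Z, SZ), add(Z, SSZ)))))
  [10] S(S(S(mul(Z, add(Z, SSZ)))))
  [11] SSSZ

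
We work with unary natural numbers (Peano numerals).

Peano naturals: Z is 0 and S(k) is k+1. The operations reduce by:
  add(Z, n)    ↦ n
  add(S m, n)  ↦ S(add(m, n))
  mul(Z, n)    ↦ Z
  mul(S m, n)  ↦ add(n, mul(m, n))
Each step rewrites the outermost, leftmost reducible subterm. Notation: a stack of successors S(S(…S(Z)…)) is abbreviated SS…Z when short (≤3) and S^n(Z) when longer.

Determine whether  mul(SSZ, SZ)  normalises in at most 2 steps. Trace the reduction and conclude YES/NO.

Answer: NO — after 2 steps the term is S(add(Z, mul(SZ, SZ))), not yet normal

Reduction:
  start: mul(SSZ, SZ)
  [1] add(SZ, mul(SZ, SZ))
  [2] S(add(Z, mul(SZ, SZ)))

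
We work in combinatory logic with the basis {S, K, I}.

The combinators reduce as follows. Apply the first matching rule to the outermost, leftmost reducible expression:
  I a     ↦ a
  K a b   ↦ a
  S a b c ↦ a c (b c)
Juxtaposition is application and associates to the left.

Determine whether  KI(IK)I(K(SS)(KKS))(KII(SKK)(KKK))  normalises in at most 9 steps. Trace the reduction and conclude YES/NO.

  start: KI(IK)I(K(SS)(KKS))(KII(SKK)(KKK))
  →1  II(K(SS)(KKS))(KII(SKK)(KKK))
  →2  I(K(SS)(KKS))(KII(SKK)(KKK))
  →3  K(SS)(KKS)(KII(SKK)(KKK))
  →4  SS(KII(SKK)(KKK))
  →5  SS(I(SKK)(KKK))
  →6  SS(SKK(KKK))
  →7  SS(K(KKK)(K(KKK)))
  →8  SS(KKK)
  →9  SSK

Answer: YES — reaches normal form SSK in 9 ≤ 9 steps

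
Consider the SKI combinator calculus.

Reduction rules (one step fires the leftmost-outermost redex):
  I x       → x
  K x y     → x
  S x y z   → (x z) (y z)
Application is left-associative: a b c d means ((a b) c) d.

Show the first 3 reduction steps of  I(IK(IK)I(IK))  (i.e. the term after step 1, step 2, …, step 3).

Answer: after 3 steps: IK(IK)

Working:
  start: I(IK(IK)I(IK))
  step 1: IK(IK)I(IK)
  step 2: K(IK)I(IK)
  step 3: IK(IK)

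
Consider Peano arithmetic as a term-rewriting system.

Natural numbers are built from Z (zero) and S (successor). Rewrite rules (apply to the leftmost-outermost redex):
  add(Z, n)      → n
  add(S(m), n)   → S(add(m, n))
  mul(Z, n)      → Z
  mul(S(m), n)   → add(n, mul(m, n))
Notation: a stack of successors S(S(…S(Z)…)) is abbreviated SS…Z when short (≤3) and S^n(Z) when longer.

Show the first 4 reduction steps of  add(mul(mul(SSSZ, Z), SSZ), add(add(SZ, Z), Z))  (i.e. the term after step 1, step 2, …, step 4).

Answer: after 4 steps: add(mul(mul(SZ, Z), SSZ), add(add(SZ, Z), Z))

Working:
  start: add(mul(mul(SSSZ, Z), SSZ), add(add(SZ, Z), Z))
  [1] add(mul(add(Z, mul(SSZ, Z)), SSZ), add(add(SZ, Z), Z))
  [2] add(mul(mul(SSZ, Z), SSZ), add(add(SZ, Z), Z))
  [3] add(mul(add(Z, mul(SZ, Z)), SSZ), add(add(SZ, Z), Z))
  [4] add(mul(mul(SZ, Z), SSZ), add(add(SZ, Z), Z))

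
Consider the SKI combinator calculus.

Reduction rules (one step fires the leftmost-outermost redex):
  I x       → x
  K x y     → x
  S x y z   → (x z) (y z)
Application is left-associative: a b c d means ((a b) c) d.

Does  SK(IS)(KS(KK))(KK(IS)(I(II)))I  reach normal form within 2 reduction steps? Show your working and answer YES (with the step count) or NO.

Answer: NO — after 2 steps the term is KS(KK)(KK(IS)(I(II)))I, not yet normal

Reduction:
  start: SK(IS)(KS(KK))(KK(IS)(I(II)))I
  →1  K(KS(KK))(IS(KS(KK)))(KK(IS)(I(II)))I
  →2  KS(KK)(KK(IS)(I(II)))I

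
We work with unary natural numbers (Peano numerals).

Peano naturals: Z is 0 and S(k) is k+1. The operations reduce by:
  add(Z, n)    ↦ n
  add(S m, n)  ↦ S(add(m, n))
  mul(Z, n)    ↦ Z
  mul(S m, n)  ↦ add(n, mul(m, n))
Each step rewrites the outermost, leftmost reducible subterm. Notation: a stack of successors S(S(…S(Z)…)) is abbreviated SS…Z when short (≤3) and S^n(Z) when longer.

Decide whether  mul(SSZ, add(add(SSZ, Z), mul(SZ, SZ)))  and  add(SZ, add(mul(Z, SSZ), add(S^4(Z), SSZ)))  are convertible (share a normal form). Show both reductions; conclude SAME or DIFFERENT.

Term A:
  start: mul(SSZ, add(add(SSZ, Z), mul(SZ, SZ)))
  [1] add(add(add(SSZ, Z), mul(SZ, SZ)), mul(SZ, add(add(SSZ, Z), mul(SZ, SZ))))
  [2] add(add(S(add(SZ, Z)), mul(SZ, SZ)), mul(SZ, add(add(SSZ, Z), mul(SZ, SZ))))
  [3] add(S(add(add(SZ, Z), mul(SZ, SZ))), mul(SZ, add(add(SSZ, Z), mul(SZ, SZ))))
  [4] S(add(add(add(SZ, Z), mul(SZ, SZ)), mul(SZ, add(add(SSZ, Z), mul(SZ, SZ)))))
  [5] S(add(add(S(add(Z, Z)), mul(SZ, SZ)), mul(SZ, add(add(SSZ, Z), mul(SZ, SZ)))))
  [6] S(add(S(add(add(Z, Z), mul(SZ, SZ))), mul(SZ, add(add(SSZ, Z), mul(SZ, SZ)))))
  [7] S(S(add(add(add(Z, Z), mul(SZ, SZ)), mul(SZ, add(add(SSZ, Z), mul(SZ, SZ))))))
  [8] S(S(add(add(Z, mul(SZ, SZ)), mul(SZ, add(add(SSZ, Z), mul(SZ, SZ))))))
  [9] S(S(add(mul(SZ, SZ), mul(SZ, add(add(SSZ, Z), mul(SZ, SZ))))))
  [10] S(S(add(add(SZ, mul(Z, SZ)), mul(SZ, add(add(SSZ, Z), mul(SZ, SZ))))))
  [11] S(S(add(S(add(Z, mul(Z, SZ))), mul(SZ, add(add(SSZ, Z), mul(SZ, SZ))))))
  [12] S(S(S(add(add(Z, mul(Z, SZ)), mul(SZ, add(add(SSZ, Z), mul(SZ, SZ)))))))
  [13] S(S(S(add(mul(Z, SZ), mul(SZ, add(add(SSZ, Z), mul(SZ, SZ)))))))
  [14] S(S(S(add(Z, mul(SZ, add(add(SSZ, Z), mul(SZ, SZ)))))))
  [15] S(S(S(mul(SZ, add(add(SSZ, Z), mul(SZ, SZ))))))
  [16] S(S(S(add(add(add(SSZ, Z), mul(SZ, SZ)), mul(Z, add(add(SSZ, Z), mul(SZ, SZ)))))))
  [17] S(S(S(add(add(S(add(SZ, Z)), mul(SZ, SZ)), mul(Z, add(add(SSZ, Z), mul(SZ, SZ)))))))
  [18] S(S(S(add(S(add(add(SZ, Z), mul(SZ, SZ))), mul(Z, add(add(SSZ, Z), mul(SZ, SZ)))))))
  [19] S(S(S(S(add(add(add(SZ, Z), mul(SZ, SZ)), mul(Z, add(add(SSZ, Z), mul(SZ, SZ))))))))
  [20] S(S(S(S(add(add(S(add(Z, Z)), mul(SZ, SZ)), mul(Z, add(add(SSZ, Z), mul(SZ, SZ))))))))
  [21] S(S(S(S(add(S(add(add(Z, Z), mul(SZ, SZ))), mul(Z, add(add(SSZ, Z), mul(SZ, SZ))))))))
  [22] S(S(S(S(S(add(add(add(Z, Z), mul(SZ, SZ)), mul(Z, add(add(SSZ, Z), mul(SZ, SZ)))))))))
  [23] S(S(S(S(S(add(add(Z, mul(SZ, SZ)), mul(Z, add(add(SSZ, Z), mul(SZ, SZ)))))))))
  [24] S(S(S(S(S(add(mul(SZ, SZ), mul(Z, add(add(SSZ, Z), mul(SZ, SZ)))))))))
  [25] S(S(S(S(S(add(add(SZ, mul(Z, SZ)), mul(Z, add(add(SSZ, Z), mul(SZ, SZ)))))))))
  [26] S(S(S(S(S(add(S(add(Z, mul(Z, SZ))), mul(Z, add(add(SSZ, Z), mul(SZ, SZ)))))))))
  [27] S(S(S(S(S(S(add(add(Z, mul(Z, SZ)), mul(Z, add(add(SSZ, Z), mul(SZ, SZ))))))))))
  [28] S(S(S(S(S(S(add(mul(Z, SZ), mul(Z, add(add(SSZ, Z), mul(SZ, SZ))))))))))
  [29] S(S(S(S(S(S(add(Z, mul(Z, add(add(SSZ, Z), mul(SZ, SZ))))))))))
  [30] S(S(S(S(S(S(mul(Z, add(add(SSZ, Z), mul(SZ, SZ)))))))))
  [31] S^6(Z)

Term B:
  start: add(SZ, add(mul(Z, SSZ), add(S^4(Z), SSZ)))
  [1] S(add(Z, add(mul(Z, SSZ), add(S^4(Z), SSZ))))
  [2] S(add(mul(Z, SSZ), add(S^4(Z), SSZ)))
  [3] S(add(Z, add(S^4(Z), SSZ)))
  [4] S(add(S^4(Z), SSZ))
  [5] S(S(add(SSSZ, SSZ)))
  [6] S(S(S(add(SSZ, SSZ))))
  [7] S(S(S(S(add(SZ, SSZ)))))
  [8] S(S(S(S(S(add(Z, SSZ))))))
  [9] S^7(Z)

Answer: DIFFERENT — A ⇓ S^6(Z), B ⇓ S^7(Z)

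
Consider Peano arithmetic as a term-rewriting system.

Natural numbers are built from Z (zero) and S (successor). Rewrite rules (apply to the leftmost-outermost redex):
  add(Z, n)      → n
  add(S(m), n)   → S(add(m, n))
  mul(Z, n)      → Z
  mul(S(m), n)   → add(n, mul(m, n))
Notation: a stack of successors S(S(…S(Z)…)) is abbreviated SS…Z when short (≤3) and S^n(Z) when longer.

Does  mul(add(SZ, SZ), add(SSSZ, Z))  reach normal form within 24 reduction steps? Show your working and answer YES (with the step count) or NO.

Answer: YES — reaches normal form S^6(Z) in 21 ≤ 24 steps

Derivation:
  start: mul(add(SZ, SZ), add(SSSZ, Z))
  step 1: mul(S(add(Z, SZ)), add(SSSZ, Z))
  step 2: add(add(SSSZ, Z), mul(add(Z, SZ), add(SSSZ, Z)))
  step 3: add(S(add(SSZ, Z)), mul(add(Z, SZ), add(SSSZ, Z)))
  step 4: S(add(add(SSZ, Z), mul(add(Z, SZ), add(SSSZ, Z))))
  step 5: S(add(S(add(SZ, Z)), mul(add(Z, SZ), add(SSSZ, Z))))
  step 6: S(S(add(add(SZ, Z), mul(add(Z, SZ), add(SSSZ, Z)))))
  step 7: S(S(add(S(add(Z, Z)), mul(add(Z, SZ), add(SSSZ, Z)))))
  step 8: S(S(S(add(add(Z, Z), mul(add(Z, SZ), add(SSSZ, Z))))))
  step 9: S(S(S(add(Z, mul(add(Z, SZ), add(SSSZ, Z))))))
  step 10: S(S(S(mul(add(Z, SZ), add(SSSZ, Z)))))
  step 11: S(S(S(mul(SZ, add(SSSZ, Z)))))
  step 12: S(S(S(add(add(SSSZ, Z), mul(Z, add(SSSZ, Z))))))
  step 13: S(S(S(add(S(add(SSZ, Z)), mul(Z, add(SSSZ, Z))))))
  step 14: S(S(S(S(add(add(SSZ, Z), mul(Z, add(SSSZ, Z)))))))
  step 15: S(S(S(S(add(S(add(SZ, Z)), mul(Z, add(SSSZ, Z)))))))
  step 16: S(S(S(S(S(add(add(SZ, Z), mul(Z, add(SSSZ, Z))))))))
  step 17: S(S(S(S(S(add(S(add(Z, Z)), mul(Z, add(SSSZ, Z))))))))
  step 18: S(S(S(S(S(S(add(add(Z, Z), mul(Z, add(SSSZ, Z)))))))))
  step 19: S(S(S(S(S(S(add(Z, mul(Z, add(SSSZ, Z)))))))))
  step 20: S(S(S(S(S(S(mul(Z, add(SSSZ, Z))))))))
  step 21: S^6(Z)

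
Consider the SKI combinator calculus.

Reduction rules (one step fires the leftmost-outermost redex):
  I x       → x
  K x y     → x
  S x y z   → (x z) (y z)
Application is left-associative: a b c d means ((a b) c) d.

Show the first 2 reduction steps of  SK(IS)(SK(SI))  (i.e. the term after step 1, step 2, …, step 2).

  start: SK(IS)(SK(SI))
  step 1: K(SK(SI))(IS(SK(SI)))
  step 2: SK(SI)

Answer: after 2 steps: SK(SI)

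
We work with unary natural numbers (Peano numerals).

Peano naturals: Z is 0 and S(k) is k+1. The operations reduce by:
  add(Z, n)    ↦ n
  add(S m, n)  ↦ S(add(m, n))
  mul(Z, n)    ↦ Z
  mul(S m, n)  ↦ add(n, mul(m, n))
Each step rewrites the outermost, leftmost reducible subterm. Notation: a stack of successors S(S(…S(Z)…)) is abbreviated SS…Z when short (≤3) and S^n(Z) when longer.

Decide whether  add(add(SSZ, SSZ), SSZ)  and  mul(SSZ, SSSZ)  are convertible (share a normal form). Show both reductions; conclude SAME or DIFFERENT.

Answer: SAME — A ⇓ S^6(Z), B ⇓ S^6(Z)

Derivation:
Term A:
  start: add(add(SSZ, SSZ), SSZ)
  [1] add(S(add(SZ, SSZ)), SSZ)
  [2] S(add(add(SZ, SSZ), SSZ))
  [3] S(add(S(add(Z, SSZ)), SSZ))
  [4] S(S(add(add(Z, SSZ), SSZ)))
  [5] S(S(add(SSZ, SSZ)))
  [6] S(S(S(add(SZ, SSZ))))
  [7] S(S(S(S(add(Z, SSZ)))))
  [8] S^6(Z)

Term B:
  start: mul(SSZ, SSSZ)
  [1] add(SSSZ, mul(SZ, SSSZ))
  [2] S(add(SSZ, mul(SZ, SSSZ)))
  [3] S(S(add(SZ, mul(SZ, SSSZ))))
  [4] S(S(S(add(Z, mul(SZ, SSSZ)))))
  [5] S(S(S(mul(SZ, SSSZ))))
  [6] S(S(S(add(SSSZ, mul(Z, SSSZ)))))
  [7] S(S(S(S(add(SSZ, mul(Z, SSSZ))))))
  [8] S(S(S(S(S(add(SZ, mul(Z, SSSZ)))))))
  [9] S(S(S(S(S(S(add(Z, mul(Z, SSSZ))))))))
  [10] S(S(S(S(S(S(mul(Z, SSSZ)))))))
  [11] S^6(Z)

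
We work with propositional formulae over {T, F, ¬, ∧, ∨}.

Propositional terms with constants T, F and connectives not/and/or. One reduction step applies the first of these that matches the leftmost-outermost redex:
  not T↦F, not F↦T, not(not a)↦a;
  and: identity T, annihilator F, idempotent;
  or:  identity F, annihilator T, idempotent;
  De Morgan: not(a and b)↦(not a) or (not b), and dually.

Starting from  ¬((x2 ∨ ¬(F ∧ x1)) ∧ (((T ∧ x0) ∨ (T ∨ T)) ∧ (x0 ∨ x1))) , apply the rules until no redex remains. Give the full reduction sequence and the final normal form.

Answer: normal form = ¬x0 ∧ ¬x1  (in 17 steps)

Reduction:
  start: ¬((x2 ∨ ¬(F ∧ x1)) ∧ (((T ∧ x0) ∨ (T ∨ T)) ∧ (x0 ∨ x1)))
  →1  ¬(x2 ∨ ¬(F ∧ x1)) ∨ ¬(((T ∧ x0) ∨ (T ∨ T)) ∧ (x0 ∨ x1))
  →2  (¬x2 ∧ ¬¬(F ∧ x1)) ∨ ¬(((T ∧ x0) ∨ (T ∨ T)) ∧ (x0 ∨ x1))
  →3  (¬x2 ∧ (F ∧ x1)) ∨ ¬(((T ∧ x0) ∨ (T ∨ T)) ∧ (x0 ∨ x1))
  →4  (¬x2 ∧ F) ∨ ¬(((T ∧ x0) ∨ (T ∨ T)) ∧ (x0 ∨ x1))
  →5  F ∨ ¬(((T ∧ x0) ∨ (T ∨ T)) ∧ (x0 ∨ x1))
  →6  ¬(((T ∧ x0) ∨ (T ∨ T)) ∧ (x0 ∨ x1))
  →7  ¬((T ∧ x0) ∨ (T ∨ T)) ∨ ¬(x0 ∨ x1)
  →8  (¬(T ∧ x0) ∧ ¬(T ∨ T)) ∨ ¬(x0 ∨ x1)
  →9  ((¬T ∨ ¬x0) ∧ ¬(T ∨ T)) ∨ ¬(x0 ∨ x1)
  →10  ((F ∨ ¬x0) ∧ ¬(T ∨ T)) ∨ ¬(x0 ∨ x1)
  →11  (¬x0 ∧ ¬(T ∨ T)) ∨ ¬(x0 ∨ x1)
  →12  (¬x0 ∧ (¬T ∧ ¬T)) ∨ ¬(x0 ∨ x1)
  →13  (¬x0 ∧ ¬T) ∨ ¬(x0 ∨ x1)
  →14  (¬x0 ∧ F) ∨ ¬(x0 ∨ x1)
  →15  F ∨ ¬(x0 ∨ x1)
  →16  ¬(x0 ∨ x1)
  →17  ¬x0 ∧ ¬x1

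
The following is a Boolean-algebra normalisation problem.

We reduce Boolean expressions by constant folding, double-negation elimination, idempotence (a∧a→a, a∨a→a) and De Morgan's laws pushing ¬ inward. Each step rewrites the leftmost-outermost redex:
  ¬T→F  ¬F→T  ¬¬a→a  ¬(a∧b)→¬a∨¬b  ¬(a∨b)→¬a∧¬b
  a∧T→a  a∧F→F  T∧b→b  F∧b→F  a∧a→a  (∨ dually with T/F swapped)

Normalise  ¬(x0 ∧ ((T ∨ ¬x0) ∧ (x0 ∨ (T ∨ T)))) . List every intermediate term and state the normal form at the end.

  start: ¬(x0 ∧ ((T ∨ ¬x0) ∧ (x0 ∨ (T ∨ T))))
  →1  ¬x0 ∨ ¬((T ∨ ¬x0) ∧ (x0 ∨ (T ∨ T)))
  →2  ¬x0 ∨ (¬(T ∨ ¬x0) ∨ ¬(x0 ∨ (T ∨ T)))
  →3  ¬x0 ∨ ((¬T ∧ ¬¬x0) ∨ ¬(x0 ∨ (T ∨ T)))
  →4  ¬x0 ∨ ((F ∧ ¬¬x0) ∨ ¬(x0 ∨ (T ∨ T)))
  →5  ¬x0 ∨ (F ∨ ¬(x0 ∨ (T ∨ T)))
  →6  ¬x0 ∨ ¬(x0 ∨ (T ∨ T))
  →7  ¬x0 ∨ (¬x0 ∧ ¬(T ∨ T))
  →8  ¬x0 ∨ (¬x0 ∧ (¬T ∧ ¬T))
  →9  ¬x0 ∨ (¬x0 ∧ ¬T)
  →10  ¬x0 ∨ (¬x0 ∧ F)
  →11  ¬x0 ∨ F
  →12  ¬x0

Answer: normal form = ¬x0  (in 12 steps)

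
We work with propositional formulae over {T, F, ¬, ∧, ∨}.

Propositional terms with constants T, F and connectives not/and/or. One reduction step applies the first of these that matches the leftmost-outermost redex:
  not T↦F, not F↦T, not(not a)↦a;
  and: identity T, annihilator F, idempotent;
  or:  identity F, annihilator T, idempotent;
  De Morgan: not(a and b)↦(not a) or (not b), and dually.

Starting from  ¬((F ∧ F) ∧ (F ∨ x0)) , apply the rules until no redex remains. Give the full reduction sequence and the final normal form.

  start: ¬((F ∧ F) ∧ (F ∨ x0))
  step 1: ¬(F ∧ F) ∨ ¬(F ∨ x0)
  step 2: (¬F ∨ ¬F) ∨ ¬(F ∨ x0)
  step 3: ¬F ∨ ¬(F ∨ x0)
  step 4: T ∨ ¬(F ∨ x0)
  step 5: T

Answer: normal form = T  (in 5 steps)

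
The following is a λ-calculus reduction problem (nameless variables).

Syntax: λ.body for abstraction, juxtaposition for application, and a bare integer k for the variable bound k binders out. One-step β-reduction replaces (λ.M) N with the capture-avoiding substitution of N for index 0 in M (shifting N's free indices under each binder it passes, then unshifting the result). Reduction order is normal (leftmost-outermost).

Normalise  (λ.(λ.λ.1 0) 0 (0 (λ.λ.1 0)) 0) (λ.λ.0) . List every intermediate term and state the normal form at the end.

Answer: normal form = λ.λ.0  (in 5 steps)

Working:
  start: (λ.(λ.λ.1 0) 0 (0 (λ.λ.1 0)) 0) (λ.λ.0)
  [1] (λ.λ.1 0) (λ.λ.0) ((λ.λ.0) (λ.λ.1 0)) (λ.λ.0)
  [2] (λ.(λ.λ.0) 0) ((λ.λ.0) (λ.λ.1 0)) (λ.λ.0)
  [3] (λ.λ.0) ((λ.λ.0) (λ.λ.1 0)) (λ.λ.0)
  [4] (λ.0) (λ.λ.0)
  [5] λ.λ.0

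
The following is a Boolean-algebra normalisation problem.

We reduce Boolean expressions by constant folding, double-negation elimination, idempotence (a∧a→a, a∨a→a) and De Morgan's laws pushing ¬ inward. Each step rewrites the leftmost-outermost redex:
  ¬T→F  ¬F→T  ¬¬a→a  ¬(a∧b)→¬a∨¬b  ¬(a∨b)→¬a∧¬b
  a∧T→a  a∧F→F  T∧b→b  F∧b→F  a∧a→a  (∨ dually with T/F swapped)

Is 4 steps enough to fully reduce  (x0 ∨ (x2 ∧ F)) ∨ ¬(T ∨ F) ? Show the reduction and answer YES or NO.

  start: (x0 ∨ (x2 ∧ F)) ∨ ¬(T ∨ F)
  [1] (x0 ∨ F) ∨ ¬(T ∨ F)
  [2] x0 ∨ ¬(T ∨ F)
  [3] x0 ∨ (¬T ∧ ¬F)
  [4] x0 ∨ (F ∧ ¬F)

Answer: NO — after 4 steps the term is x0 ∨ (F ∧ ¬F), not yet normal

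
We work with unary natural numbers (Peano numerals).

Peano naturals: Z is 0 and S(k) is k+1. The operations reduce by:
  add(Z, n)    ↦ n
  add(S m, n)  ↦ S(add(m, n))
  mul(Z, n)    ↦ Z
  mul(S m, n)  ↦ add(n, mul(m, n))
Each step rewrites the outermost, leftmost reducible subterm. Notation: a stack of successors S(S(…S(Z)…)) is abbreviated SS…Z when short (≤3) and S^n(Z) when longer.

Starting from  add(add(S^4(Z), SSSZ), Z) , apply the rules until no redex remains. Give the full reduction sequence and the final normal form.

Answer: normal form = S^7(Z)  (in 13 steps)

Derivation:
  start: add(add(S^4(Z), SSSZ), Z)
  step 1: add(S(add(SSSZ, SSSZ)), Z)
  step 2: S(add(add(SSSZ, SSSZ), Z))
  step 3: S(add(S(add(SSZ, SSSZ)), Z))
  step 4: S(S(add(add(SSZ, SSSZ), Z)))
  step 5: S(S(add(S(add(SZ, SSSZ)), Z)))
  step 6: S(S(S(add(add(SZ, SSSZ), Z))))
  step 7: S(S(S(add(S(add(Z, SSSZ)), Z))))
  step 8: S(S(S(S(add(add(Z, SSSZ), Z)))))
  step 9: S(S(S(S(add(SSSZ, Z)))))
  step 10: S(S(S(S(S(add(SSZ, Z))))))
  step 11: S(S(S(S(S(S(add(SZ, Z)))))))
  step 12: S(S(S(S(S(S(S(add(Z, Z))))))))
  step 13: S^7(Z)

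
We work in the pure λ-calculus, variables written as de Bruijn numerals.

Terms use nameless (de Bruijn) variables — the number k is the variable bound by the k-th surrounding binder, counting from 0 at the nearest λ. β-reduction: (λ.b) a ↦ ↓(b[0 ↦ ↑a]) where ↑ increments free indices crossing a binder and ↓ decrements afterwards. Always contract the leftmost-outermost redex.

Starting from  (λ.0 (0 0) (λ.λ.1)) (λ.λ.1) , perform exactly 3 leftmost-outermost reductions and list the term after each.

Answer: after 3 steps: (λ.λ.1) (λ.λ.1)

Working:
  start: (λ.0 (0 0) (λ.λ.1)) (λ.λ.1)
  step 1: (λ.λ.1) ((λ.λ.1) (λ.λ.1)) (λ.λ.1)
  step 2: (λ.(λ.λ.1) (λ.λ.1)) (λ.λ.1)
  step 3: (λ.λ.1) (λ.λ.1)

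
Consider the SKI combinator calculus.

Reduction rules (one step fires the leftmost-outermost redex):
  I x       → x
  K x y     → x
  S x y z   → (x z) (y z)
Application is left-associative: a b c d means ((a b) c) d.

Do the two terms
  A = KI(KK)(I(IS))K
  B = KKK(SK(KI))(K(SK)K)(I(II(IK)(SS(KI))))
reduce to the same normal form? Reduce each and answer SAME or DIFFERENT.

Answer: DIFFERENT — A ⇓ SK, B ⇓ K(SS(KI))

Derivation:
Term A:
  start: KI(KK)(I(IS))K
  step 1: I(I(IS))K
  step 2: I(IS)K
  step 3: ISK
  step 4: SK

Term B:
  start: KKK(SK(KI))(K(SK)K)(I(II(IK)(SS(KI))))
  step 1: K(SK(KI))(K(SK)K)(I(II(IK)(SS(KI))))
  step 2: SK(KI)(I(II(IK)(SS(KI))))
  step 3: K(I(II(IK)(SS(KI))))(KI(I(II(IK)(SS(KI)))))
  step 4: I(II(IK)(SS(KI)))
  step 5: II(IK)(SS(KI))
  step 6: I(IK)(SS(KI))
  step 7: IK(SS(KI))
  step 8: K(SS(KI))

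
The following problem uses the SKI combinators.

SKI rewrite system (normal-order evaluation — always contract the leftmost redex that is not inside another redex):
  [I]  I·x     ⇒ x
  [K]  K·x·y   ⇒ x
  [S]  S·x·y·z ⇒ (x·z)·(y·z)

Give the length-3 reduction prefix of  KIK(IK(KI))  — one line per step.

Answer: after 3 steps: K(KI)

Working:
  start: KIK(IK(KI))
  step 1: I(IK(KI))
  step 2: IK(KI)
  step 3: K(KI)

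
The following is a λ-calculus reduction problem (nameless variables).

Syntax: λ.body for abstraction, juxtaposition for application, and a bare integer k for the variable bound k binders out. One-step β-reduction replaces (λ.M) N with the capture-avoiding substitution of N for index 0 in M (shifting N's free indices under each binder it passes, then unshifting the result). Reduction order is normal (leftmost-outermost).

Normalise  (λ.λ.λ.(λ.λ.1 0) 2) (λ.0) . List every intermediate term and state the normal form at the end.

Answer: normal form = λ.λ.λ.0  (in 3 steps)

Working:
  start: (λ.λ.λ.(λ.λ.1 0) 2) (λ.0)
  [1] λ.λ.(λ.λ.1 0) (λ.0)
  [2] λ.λ.λ.(λ.0) 0
  [3] λ.λ.λ.0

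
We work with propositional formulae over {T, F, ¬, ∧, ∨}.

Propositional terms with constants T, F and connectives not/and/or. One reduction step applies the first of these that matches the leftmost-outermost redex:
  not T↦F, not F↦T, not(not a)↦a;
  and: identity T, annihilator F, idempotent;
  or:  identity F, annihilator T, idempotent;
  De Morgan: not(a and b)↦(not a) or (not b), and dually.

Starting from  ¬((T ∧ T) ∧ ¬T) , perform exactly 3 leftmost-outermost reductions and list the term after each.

Answer: after 3 steps: ¬T ∨ ¬¬T

Reduction:
  start: ¬((T ∧ T) ∧ ¬T)
  [1] ¬(T ∧ T) ∨ ¬¬T
  [2] (¬T ∨ ¬T) ∨ ¬¬T
  [3] ¬T ∨ ¬¬T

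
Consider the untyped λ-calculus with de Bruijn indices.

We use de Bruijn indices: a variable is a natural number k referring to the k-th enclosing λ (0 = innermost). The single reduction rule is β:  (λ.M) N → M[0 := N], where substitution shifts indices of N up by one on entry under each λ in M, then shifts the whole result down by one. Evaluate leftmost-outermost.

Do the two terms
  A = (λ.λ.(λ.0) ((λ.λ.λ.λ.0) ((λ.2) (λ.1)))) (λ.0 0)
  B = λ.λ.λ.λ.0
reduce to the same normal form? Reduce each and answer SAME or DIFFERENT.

Answer: SAME — A ⇓ λ.λ.λ.λ.0, B ⇓ λ.λ.λ.λ.0

Derivation:
Term A:
  start: (λ.λ.(λ.0) ((λ.λ.λ.λ.0) ((λ.2) (λ.1)))) (λ.0 0)
  step 1: λ.(λ.0) ((λ.λ.λ.λ.0) ((λ.λ.0 0) (λ.1)))
  step 2: λ.(λ.λ.λ.λ.0) ((λ.λ.0 0) (λ.1))
  step 3: λ.λ.λ.λ.0

Term B:
  start: λ.λ.λ.λ.0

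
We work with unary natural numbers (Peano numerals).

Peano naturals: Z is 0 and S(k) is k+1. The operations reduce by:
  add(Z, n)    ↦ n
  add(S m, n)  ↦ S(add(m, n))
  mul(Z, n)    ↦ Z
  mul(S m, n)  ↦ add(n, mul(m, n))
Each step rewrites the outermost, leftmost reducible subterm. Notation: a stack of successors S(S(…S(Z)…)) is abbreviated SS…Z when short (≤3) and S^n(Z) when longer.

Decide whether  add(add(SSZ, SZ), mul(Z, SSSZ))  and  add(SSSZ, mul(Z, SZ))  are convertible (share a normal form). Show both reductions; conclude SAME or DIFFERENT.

Term A:
  start: add(add(SSZ, SZ), mul(Z, SSSZ))
  [1] add(S(add(SZ, SZ)), mul(Z, SSSZ))
  [2] S(add(add(SZ, SZ), mul(Z, SSSZ)))
  [3] S(add(S(add(Z, SZ)), mul(Z, SSSZ)))
  [4] S(S(add(add(Z, SZ), mul(Z, SSSZ))))
  [5] S(S(add(SZ, mul(Z, SSSZ))))
  [6] S(S(S(add(Z, mul(Z, SSSZ)))))
  [7] S(S(S(mul(Z, SSSZ))))
  [8] SSSZ

Term B:
  start: add(SSSZ, mul(Z, SZ))
  [1] S(add(SSZ, mul(Z, SZ)))
  [2] S(S(add(SZ, mul(Z, SZ))))
  [3] S(S(S(add(Z, mul(Z, SZ)))))
  [4] S(S(S(mul(Z, SZ))))
  [5] SSSZ

Answer: SAME — A ⇓ SSSZ, B ⇓ SSSZ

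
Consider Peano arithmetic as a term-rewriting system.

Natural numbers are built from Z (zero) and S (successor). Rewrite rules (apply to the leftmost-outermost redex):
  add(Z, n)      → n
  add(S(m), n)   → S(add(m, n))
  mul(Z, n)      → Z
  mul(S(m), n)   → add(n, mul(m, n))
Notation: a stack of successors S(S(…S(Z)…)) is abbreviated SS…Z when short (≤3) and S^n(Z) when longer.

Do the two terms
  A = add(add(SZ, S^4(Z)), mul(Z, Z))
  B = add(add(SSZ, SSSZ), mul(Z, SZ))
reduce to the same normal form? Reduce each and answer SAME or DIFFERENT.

Answer: SAME — A ⇓ S^5(Z), B ⇓ S^5(Z)

Derivation:
Term A:
  start: add(add(SZ, S^4(Z)), mul(Z, Z))
  [1] add(S(add(Z, S^4(Z))), mul(Z, Z))
  [2] S(add(add(Z, S^4(Z)), mul(Z, Z)))
  [3] S(add(S^4(Z), mul(Z, Z)))
  [4] S(S(add(SSSZ, mul(Z, Z))))
  [5] S(S(S(add(SSZ, mul(Z, Z)))))
  [6] S(S(S(S(add(SZ, mul(Z, Z))))))
  [7] S(S(S(S(S(add(Z, mul(Z, Z)))))))
  [8] S(S(S(S(S(mul(Z, Z))))))
  [9] S^5(Z)

Term B:
  start: add(add(SSZ, SSSZ), mul(Z, SZ))
  [1] add(S(add(SZ, SSSZ)), mul(Z, SZ))
  [2] S(add(add(SZ, SSSZ), mul(Z, SZ)))
  [3] S(add(S(add(Z, SSSZ)), mul(Z, SZ)))
  [4] S(S(add(add(Z, SSSZ), mul(Z, SZ))))
  [5] S(S(add(SSSZ, mul(Z, SZ))))
  [6] S(S(S(add(SSZ, mul(Z, SZ)))))
  [7] S(S(S(S(add(SZ, mul(Z, SZ))))))
  [8] S(S(S(S(S(add(Z, mul(Z, SZ)))))))
  [9] S(S(S(S(S(mul(Z, SZ))))))
  [10] S^5(Z)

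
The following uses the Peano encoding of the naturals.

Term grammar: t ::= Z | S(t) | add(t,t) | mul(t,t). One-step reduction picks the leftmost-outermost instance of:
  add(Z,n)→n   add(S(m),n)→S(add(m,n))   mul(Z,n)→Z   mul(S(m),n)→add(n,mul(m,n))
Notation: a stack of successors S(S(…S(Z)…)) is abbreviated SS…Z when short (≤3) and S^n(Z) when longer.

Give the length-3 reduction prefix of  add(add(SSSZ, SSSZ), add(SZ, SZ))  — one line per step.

Answer: after 3 steps: S(add(S(add(SZ, SSSZ)), add(SZ, SZ)))

Working:
  start: add(add(SSSZ, SSSZ), add(SZ, SZ))
  [1] add(S(add(SSZ, SSSZ)), add(SZ, SZ))
  [2] S(add(add(SSZ, SSSZ), add(SZ, SZ)))
  [3] S(add(S(add(SZ, SSSZ)), add(SZ, SZ)))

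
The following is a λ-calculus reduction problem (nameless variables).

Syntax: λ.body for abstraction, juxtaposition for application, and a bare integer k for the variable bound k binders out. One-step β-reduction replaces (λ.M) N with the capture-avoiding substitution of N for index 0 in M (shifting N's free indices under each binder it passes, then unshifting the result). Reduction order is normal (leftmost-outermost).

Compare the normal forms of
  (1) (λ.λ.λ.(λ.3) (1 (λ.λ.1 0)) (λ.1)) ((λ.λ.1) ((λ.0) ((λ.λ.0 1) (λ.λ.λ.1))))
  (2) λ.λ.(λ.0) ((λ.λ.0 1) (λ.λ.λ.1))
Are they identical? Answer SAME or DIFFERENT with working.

Term A:
  start: (λ.λ.λ.(λ.3) (1 (λ.λ.1 0)) (λ.1)) ((λ.λ.1) ((λ.0) ((λ.λ.0 1) (λ.λ.λ.1))))
  [1] λ.λ.(λ.(λ.λ.1) ((λ.0) ((λ.λ.0 1) (λ.λ.λ.1)))) (1 (λ.λ.1 0)) (λ.1)
  [2] λ.λ.(λ.λ.1) ((λ.0) ((λ.λ.0 1) (λ.λ.λ.1))) (λ.1)
  [3] λ.λ.(λ.(λ.0) ((λ.λ.0 1) (λ.λ.λ.1))) (λ.1)
  [4] λ.λ.(λ.0) ((λ.λ.0 1) (λ.λ.λ.1))
  [5] λ.λ.(λ.λ.0 1) (λ.λ.λ.1)
  [6] λ.λ.λ.0 (λ.λ.λ.1)

Term B:
  start: λ.λ.(λ.0) ((λ.λ.0 1) (λ.λ.λ.1))
  [1] λ.λ.(λ.λ.0 1) (λ.λ.λ.1)
  [2] λ.λ.λ.0 (λ.λ.λ.1)

Answer: SAME — A ⇓ λ.λ.λ.0 (λ.λ.λ.1), B ⇓ λ.λ.λ.0 (λ.λ.λ.1)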